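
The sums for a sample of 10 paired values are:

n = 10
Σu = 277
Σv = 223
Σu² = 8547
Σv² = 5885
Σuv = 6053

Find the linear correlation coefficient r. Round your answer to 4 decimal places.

r = (nΣuv − ΣuΣv) / √[(nΣu² − (Σu)²)(nΣv² − (Σv)²)]
Numerator: 10×6053 − 277×223 = -1241
Denominator: √[(85470 − 76729)(58850 − 49729)] = √[8741 × 9121] = 8928.9787
r = -1241 / 8928.9787 ≈ -0.1390

-0.1390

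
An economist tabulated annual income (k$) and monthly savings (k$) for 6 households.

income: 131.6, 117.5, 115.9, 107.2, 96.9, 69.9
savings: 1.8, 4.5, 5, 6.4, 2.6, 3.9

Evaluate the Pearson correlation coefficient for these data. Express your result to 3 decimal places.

n = 6, Σx = 639, Σy = 24.2, Σx² = 70325.08, Σy² = 111.42, Σxy = 2555.76
nΣxy − ΣxΣy = 15334.56 − 15463.8 = -129.24
nΣx² − (Σx)² = 421950.48 − 408321 = 13629.48; nΣy² − (Σy)² = 668.52 − 585.64 = 82.88
r = -129.24 / √(13629.48 × 82.88) = -129.24 / 1062.8317 ≈ -0.122

-0.122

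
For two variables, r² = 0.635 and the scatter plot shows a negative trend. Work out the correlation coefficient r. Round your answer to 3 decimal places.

|r| = √0.635 = 0.797
The association is negative, so r = −0.797.

-0.797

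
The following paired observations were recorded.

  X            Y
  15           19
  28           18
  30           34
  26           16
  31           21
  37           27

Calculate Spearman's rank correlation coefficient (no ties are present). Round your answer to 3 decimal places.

0.657

Rank X: 1, 3, 4, 2, 5, 6
Rank Y: 3, 2, 6, 1, 4, 5
d = rank(X) − rank(Y): -2, 1, -2, 1, 1, 1; Σd² = 12
ρ = 1 − 6Σd² / [n(n²−1)] = 1 − 6×12 / (6×35) = 1 − 72/210 ≈ 0.657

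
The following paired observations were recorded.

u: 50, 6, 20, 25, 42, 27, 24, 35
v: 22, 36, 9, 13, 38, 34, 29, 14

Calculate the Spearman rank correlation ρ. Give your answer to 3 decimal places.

0.143

Rank u: 8, 1, 2, 4, 7, 5, 3, 6
Rank v: 4, 7, 1, 2, 8, 6, 5, 3
d = rank(u) − rank(v): 4, -6, 1, 2, -1, -1, -2, 3; Σd² = 72
ρ = 1 − 6Σd² / [n(n²−1)] = 1 − 6×72 / (8×63) = 1 − 432/504 ≈ 0.143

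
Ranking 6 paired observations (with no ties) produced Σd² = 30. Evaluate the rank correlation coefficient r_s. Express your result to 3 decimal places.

ρ = 1 − 6Σd² / [n(n²−1)] = 1 − 6×30 / (6×35)
  = 1 − 180/210 = 1 − 0.8571 ≈ 0.143

0.143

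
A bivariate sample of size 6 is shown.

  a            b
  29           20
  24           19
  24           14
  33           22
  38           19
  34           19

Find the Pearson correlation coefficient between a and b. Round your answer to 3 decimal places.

n = 6, Σa = 182, Σb = 113, Σa² = 5682, Σb² = 2163, Σab = 3466
nΣab − ΣaΣb = 20796 − 20566 = 230
nΣa² − (Σa)² = 34092 − 33124 = 968; nΣb² − (Σb)² = 12978 − 12769 = 209
r = 230 / √(968 × 209) = 230 / 449.7911 ≈ 0.511

0.511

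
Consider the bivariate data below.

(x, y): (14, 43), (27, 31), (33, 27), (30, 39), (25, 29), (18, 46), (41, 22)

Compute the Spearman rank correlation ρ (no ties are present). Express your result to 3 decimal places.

-0.821

Rank x: 1, 4, 6, 5, 3, 2, 7
Rank y: 6, 4, 2, 5, 3, 7, 1
d = rank(x) − rank(y): -5, 0, 4, 0, 0, -5, 6; Σd² = 102
ρ = 1 − 6Σd² / [n(n²−1)] = 1 − 6×102 / (7×48) = 1 − 612/336 ≈ -0.821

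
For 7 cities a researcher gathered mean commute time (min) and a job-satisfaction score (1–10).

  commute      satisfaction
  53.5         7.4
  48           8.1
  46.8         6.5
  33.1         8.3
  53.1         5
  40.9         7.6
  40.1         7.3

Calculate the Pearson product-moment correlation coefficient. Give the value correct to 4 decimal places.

n = 7, Σx = 315.5, Σy = 50.2, Σx² = 14552.53, Σy² = 367.56, Σxy = 2232.7
nΣxy − ΣxΣy = 15628.9 − 15838.1 = -209.2
nΣx² − (Σx)² = 101867.71 − 99540.25 = 2327.46; nΣy² − (Σy)² = 2572.92 − 2520.04 = 52.88
r = -209.2 / √(2327.46 × 52.88) = -209.2 / 350.8220 ≈ -0.5963

-0.5963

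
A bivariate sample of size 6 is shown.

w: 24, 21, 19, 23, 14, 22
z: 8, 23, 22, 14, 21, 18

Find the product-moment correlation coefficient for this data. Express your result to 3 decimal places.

n = 6, Σw = 123, Σz = 106, Σw² = 2587, Σz² = 2038, Σwz = 2105
nΣwz − ΣwΣz = 12630 − 13038 = -408
nΣw² − (Σw)² = 15522 − 15129 = 393; nΣz² − (Σz)² = 12228 − 11236 = 992
r = -408 / √(393 × 992) = -408 / 624.3845 ≈ -0.653

-0.653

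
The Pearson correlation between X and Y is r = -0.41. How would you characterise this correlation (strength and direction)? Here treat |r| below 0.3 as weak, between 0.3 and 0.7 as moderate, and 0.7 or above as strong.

moderate negative

r = -0.41 < 0 so the relationship is negative.
|r| = 0.41, which falls in the moderate range.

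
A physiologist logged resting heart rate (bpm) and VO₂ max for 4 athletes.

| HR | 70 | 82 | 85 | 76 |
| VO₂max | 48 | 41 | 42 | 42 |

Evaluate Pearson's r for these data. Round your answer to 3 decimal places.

n = 4, Σx = 313, Σy = 173, Σx² = 24625, Σy² = 7513, Σxy = 13484
nΣxy − ΣxΣy = 53936 − 54149 = -213
nΣx² − (Σx)² = 98500 − 97969 = 531; nΣy² − (Σy)² = 30052 − 29929 = 123
r = -213 / √(531 × 123) = -213 / 255.5641 ≈ -0.833

-0.833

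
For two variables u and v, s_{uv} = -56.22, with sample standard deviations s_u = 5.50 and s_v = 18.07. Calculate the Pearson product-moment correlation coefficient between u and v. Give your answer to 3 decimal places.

r = Cov(u,v) / (s_u · s_v) = -56.22 / (5.50 × 18.07)
  = -56.22 / 99.3850 ≈ -0.566

-0.566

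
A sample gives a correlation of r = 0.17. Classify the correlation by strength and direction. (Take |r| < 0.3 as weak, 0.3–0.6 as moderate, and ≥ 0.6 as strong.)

weak positive

r = 0.17 > 0 so the relationship is positive.
|r| = 0.17, which falls in the weak range.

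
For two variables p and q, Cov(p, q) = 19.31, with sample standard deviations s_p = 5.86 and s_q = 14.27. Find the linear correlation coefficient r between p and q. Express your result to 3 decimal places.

r = Cov(p,q) / (s_p · s_q) = 19.31 / (5.86 × 14.27)
  = 19.31 / 83.6222 ≈ 0.231

0.231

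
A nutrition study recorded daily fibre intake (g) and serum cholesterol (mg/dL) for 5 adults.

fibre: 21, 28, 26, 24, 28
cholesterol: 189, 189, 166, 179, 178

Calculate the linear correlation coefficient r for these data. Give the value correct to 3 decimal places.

n = 5, Σx = 127, Σy = 901, Σx² = 3261, Σy² = 162723, Σxy = 22857
nΣxy − ΣxΣy = 114285 − 114427 = -142
nΣx² − (Σx)² = 16305 − 16129 = 176; nΣy² − (Σy)² = 813615 − 811801 = 1814
r = -142 / √(176 × 1814) = -142 / 565.0345 ≈ -0.251

-0.251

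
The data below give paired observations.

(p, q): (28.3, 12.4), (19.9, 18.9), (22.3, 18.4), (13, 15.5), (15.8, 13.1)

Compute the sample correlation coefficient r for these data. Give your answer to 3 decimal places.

-0.131

n = 5, Σp = 99.3, Σq = 78.3, Σp² = 2112.83, Σq² = 1261.39, Σpq = 1545.83
nΣpq − ΣpΣq = 7729.15 − 7775.19 = -46.04
nΣp² − (Σp)² = 10564.15 − 9860.49 = 703.66; nΣq² − (Σq)² = 6306.95 − 6130.89 = 176.06
r = -46.04 / √(703.66 × 176.06) = -46.04 / 351.9750 ≈ -0.131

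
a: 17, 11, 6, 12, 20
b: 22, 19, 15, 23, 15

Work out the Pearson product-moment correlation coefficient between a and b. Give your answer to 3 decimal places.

n = 5, Σa = 66, Σb = 94, Σa² = 990, Σb² = 1824, Σab = 1249
nΣab − ΣaΣb = 6245 − 6204 = 41
nΣa² − (Σa)² = 4950 − 4356 = 594; nΣb² − (Σb)² = 9120 − 8836 = 284
r = 41 / √(594 × 284) = 41 / 410.7262 ≈ 0.100

0.100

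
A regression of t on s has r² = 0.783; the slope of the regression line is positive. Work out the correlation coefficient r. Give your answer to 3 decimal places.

0.885

|r| = √0.783 = 0.885
The association is positive, so r = 0.885.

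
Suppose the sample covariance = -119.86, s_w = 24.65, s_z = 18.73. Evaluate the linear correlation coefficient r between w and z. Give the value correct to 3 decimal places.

-0.260

r = Cov(w,z) / (s_w · s_z) = -119.86 / (24.65 × 18.73)
  = -119.86 / 461.6945 ≈ -0.260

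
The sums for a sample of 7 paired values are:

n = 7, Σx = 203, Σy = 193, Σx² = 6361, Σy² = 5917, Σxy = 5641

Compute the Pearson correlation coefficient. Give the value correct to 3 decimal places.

r = (nΣxy − ΣxΣy) / √[(nΣx² − (Σx)²)(nΣy² − (Σy)²)]
Numerator: 7×5641 − 203×193 = 308
Denominator: √[(44527 − 41209)(41419 − 37249)] = √[3318 × 4170] = 3719.6855
r = 308 / 3719.6855 ≈ 0.083

0.083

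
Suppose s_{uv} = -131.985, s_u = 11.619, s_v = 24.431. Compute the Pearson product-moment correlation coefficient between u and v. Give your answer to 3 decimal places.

r = Cov(u,v) / (s_u · s_v) = -131.985 / (11.619 × 24.431)
  = -131.985 / 283.8638 ≈ -0.465

-0.465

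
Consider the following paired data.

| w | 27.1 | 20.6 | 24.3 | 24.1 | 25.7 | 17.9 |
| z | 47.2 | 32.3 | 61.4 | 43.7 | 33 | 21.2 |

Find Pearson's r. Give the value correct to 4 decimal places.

0.6561

n = 6, Σw = 139.7, Σz = 238.8, Σw² = 3310.97, Σz² = 10489.22, Σwz = 5717.27
nΣwz − ΣwΣz = 34303.62 − 33360.36 = 943.26
nΣw² − (Σw)² = 19865.82 − 19516.09 = 349.73; nΣz² − (Σz)² = 62935.32 − 57025.44 = 5909.88
r = 943.26 / √(349.73 × 5909.88) = 943.26 / 1437.6586 ≈ 0.6561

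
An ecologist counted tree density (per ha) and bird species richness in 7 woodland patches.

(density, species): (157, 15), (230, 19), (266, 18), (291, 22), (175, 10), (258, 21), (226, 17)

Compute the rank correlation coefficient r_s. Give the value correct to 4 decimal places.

0.8571

Rank density: 1, 4, 6, 7, 2, 5, 3
Rank species: 2, 5, 4, 7, 1, 6, 3
d = rank(density) − rank(species): -1, -1, 2, 0, 1, -1, 0; Σd² = 8
ρ = 1 − 6Σd² / [n(n²−1)] = 1 − 6×8 / (7×48) = 1 − 48/336 ≈ 0.8571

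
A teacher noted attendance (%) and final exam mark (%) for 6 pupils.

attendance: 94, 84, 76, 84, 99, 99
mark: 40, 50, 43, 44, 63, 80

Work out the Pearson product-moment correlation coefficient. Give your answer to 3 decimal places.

n = 6, Σx = 536, Σy = 320, Σx² = 48326, Σy² = 18254, Σxy = 29081
nΣxy − ΣxΣy = 174486 − 171520 = 2966
nΣx² − (Σx)² = 289956 − 287296 = 2660; nΣy² − (Σy)² = 109524 − 102400 = 7124
r = 2966 / √(2660 × 7124) = 2966 / 4353.1414 ≈ 0.681

0.681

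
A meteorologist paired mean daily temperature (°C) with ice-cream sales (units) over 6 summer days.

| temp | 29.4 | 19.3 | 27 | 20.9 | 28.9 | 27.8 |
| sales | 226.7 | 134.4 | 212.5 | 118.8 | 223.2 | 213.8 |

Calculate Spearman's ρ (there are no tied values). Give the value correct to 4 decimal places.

Rank temp: 6, 1, 3, 2, 5, 4
Rank sales: 6, 2, 3, 1, 5, 4
d = rank(temp) − rank(sales): 0, -1, 0, 1, 0, 0; Σd² = 2
ρ = 1 − 6Σd² / [n(n²−1)] = 1 − 6×2 / (6×35) = 1 − 12/210 ≈ 0.9429

0.9429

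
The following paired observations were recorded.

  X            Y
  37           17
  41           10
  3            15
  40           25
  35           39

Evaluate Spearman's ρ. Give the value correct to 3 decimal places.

-0.300

Rank X: 3, 5, 1, 4, 2
Rank Y: 3, 1, 2, 4, 5
d = rank(X) − rank(Y): 0, 4, -1, 0, -3; Σd² = 26
ρ = 1 − 6Σd² / [n(n²−1)] = 1 − 6×26 / (5×24) = 1 − 156/120 ≈ -0.300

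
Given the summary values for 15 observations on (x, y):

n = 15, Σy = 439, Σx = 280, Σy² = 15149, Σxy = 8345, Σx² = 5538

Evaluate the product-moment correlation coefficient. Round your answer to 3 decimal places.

r = (nΣxy − ΣxΣy) / √[(nΣx² − (Σx)²)(nΣy² − (Σy)²)]
Numerator: 15×8345 − 280×439 = 2255
Denominator: √[(83070 − 78400)(227235 − 192721)] = √[4670 × 34514] = 12695.6835
r = 2255 / 12695.6835 ≈ 0.178

0.178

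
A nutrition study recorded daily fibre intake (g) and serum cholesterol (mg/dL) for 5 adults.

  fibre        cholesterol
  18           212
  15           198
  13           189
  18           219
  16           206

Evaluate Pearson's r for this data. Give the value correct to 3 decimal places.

0.974

n = 5, Σx = 80, Σy = 1024, Σx² = 1298, Σy² = 210266, Σxy = 16481
nΣxy − ΣxΣy = 82405 − 81920 = 485
nΣx² − (Σx)² = 6490 − 6400 = 90; nΣy² − (Σy)² = 1051330 − 1048576 = 2754
r = 485 / √(90 × 2754) = 485 / 497.8554 ≈ 0.974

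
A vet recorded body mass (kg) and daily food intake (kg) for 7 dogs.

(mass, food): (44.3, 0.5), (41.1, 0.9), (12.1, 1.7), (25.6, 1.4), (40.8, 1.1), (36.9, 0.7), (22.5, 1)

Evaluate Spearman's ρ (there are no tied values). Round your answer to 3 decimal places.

-0.750

Rank mass: 7, 6, 1, 3, 5, 4, 2
Rank food: 1, 3, 7, 6, 5, 2, 4
d = rank(mass) − rank(food): 6, 3, -6, -3, 0, 2, -2; Σd² = 98
ρ = 1 − 6Σd² / [n(n²−1)] = 1 − 6×98 / (7×48) = 1 − 588/336 ≈ -0.750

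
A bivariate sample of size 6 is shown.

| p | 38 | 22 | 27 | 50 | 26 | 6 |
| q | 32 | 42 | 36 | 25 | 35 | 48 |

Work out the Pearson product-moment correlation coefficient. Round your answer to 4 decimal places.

-0.9783

n = 6, Σp = 169, Σq = 218, Σp² = 5869, Σq² = 8238, Σpq = 5560
nΣpq − ΣpΣq = 33360 − 36842 = -3482
nΣp² − (Σp)² = 35214 − 28561 = 6653; nΣq² − (Σq)² = 49428 − 47524 = 1904
r = -3482 / √(6653 × 1904) = -3482 / 3559.1167 ≈ -0.9783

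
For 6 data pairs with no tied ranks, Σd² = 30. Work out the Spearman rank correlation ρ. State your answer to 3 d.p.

ρ = 1 − 6Σd² / [n(n²−1)] = 1 − 6×30 / (6×35)
  = 1 − 180/210 = 1 − 0.8571 ≈ 0.143

0.143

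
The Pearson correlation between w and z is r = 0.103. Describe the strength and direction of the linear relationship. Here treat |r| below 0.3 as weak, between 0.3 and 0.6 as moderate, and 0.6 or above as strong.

weak positive

r = 0.103 > 0 so the relationship is positive.
|r| = 0.103, which falls in the weak range.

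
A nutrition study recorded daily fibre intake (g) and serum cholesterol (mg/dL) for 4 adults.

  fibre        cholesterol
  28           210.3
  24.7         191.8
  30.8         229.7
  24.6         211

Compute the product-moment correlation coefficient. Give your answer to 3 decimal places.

0.830

n = 4, Σx = 108.1, Σy = 842.8, Σx² = 2947.89, Σy² = 178296.42, Σxy = 22891.22
nΣxy − ΣxΣy = 91564.88 − 91106.68 = 458.2
nΣx² − (Σx)² = 11791.56 − 11685.61 = 105.95; nΣy² − (Σy)² = 713185.68 − 710311.84 = 2873.84
r = 458.2 / √(105.95 × 2873.84) = 458.2 / 551.8001 ≈ 0.830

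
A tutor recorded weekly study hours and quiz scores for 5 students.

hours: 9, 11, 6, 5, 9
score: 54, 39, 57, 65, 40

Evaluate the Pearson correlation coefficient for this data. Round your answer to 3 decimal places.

-0.889

n = 5, Σx = 40, Σy = 255, Σx² = 344, Σy² = 13511, Σxy = 1942
nΣxy − ΣxΣy = 9710 − 10200 = -490
nΣx² − (Σx)² = 1720 − 1600 = 120; nΣy² − (Σy)² = 67555 − 65025 = 2530
r = -490 / √(120 × 2530) = -490 / 550.9991 ≈ -0.889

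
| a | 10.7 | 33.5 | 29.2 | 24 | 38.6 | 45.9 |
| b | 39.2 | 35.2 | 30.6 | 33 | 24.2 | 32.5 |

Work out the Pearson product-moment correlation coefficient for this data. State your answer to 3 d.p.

n = 6, Σa = 181.9, Σb = 194.7, Σa² = 6262.15, Σb² = 6442.93, Σab = 5710.03
nΣab − ΣaΣb = 34260.18 − 35415.93 = -1155.75
nΣa² − (Σa)² = 37572.9 − 33087.61 = 4485.29; nΣb² − (Σb)² = 38657.58 − 37908.09 = 749.49
r = -1155.75 / √(4485.29 × 749.49) = -1155.75 / 1833.4885 ≈ -0.630

-0.630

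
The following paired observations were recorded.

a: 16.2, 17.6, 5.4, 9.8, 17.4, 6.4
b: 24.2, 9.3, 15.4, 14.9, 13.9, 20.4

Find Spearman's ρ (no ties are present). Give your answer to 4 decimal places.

Rank a: 4, 6, 1, 3, 5, 2
Rank b: 6, 1, 4, 3, 2, 5
d = rank(a) − rank(b): -2, 5, -3, 0, 3, -3; Σd² = 56
ρ = 1 − 6Σd² / [n(n²−1)] = 1 − 6×56 / (6×35) = 1 − 336/210 ≈ -0.6000

-0.6000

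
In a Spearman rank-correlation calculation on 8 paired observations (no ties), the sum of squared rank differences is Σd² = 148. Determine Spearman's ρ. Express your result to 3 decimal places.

-0.762

ρ = 1 − 6Σd² / [n(n²−1)] = 1 − 6×148 / (8×63)
  = 1 − 888/504 = 1 − 1.7619 ≈ -0.762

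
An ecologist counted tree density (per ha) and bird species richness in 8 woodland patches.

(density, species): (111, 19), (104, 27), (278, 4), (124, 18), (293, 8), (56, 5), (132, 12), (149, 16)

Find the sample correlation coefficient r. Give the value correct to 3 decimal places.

-0.459

n = 8, Σx = 1247, Σy = 109, Σx² = 244407, Σy² = 1919, Σxy = 14853
nΣxy − ΣxΣy = 118824 − 135923 = -17099
nΣx² − (Σx)² = 1955256 − 1555009 = 400247; nΣy² − (Σy)² = 15352 − 11881 = 3471
r = -17099 / √(400247 × 3471) = -17099 / 37272.7425 ≈ -0.459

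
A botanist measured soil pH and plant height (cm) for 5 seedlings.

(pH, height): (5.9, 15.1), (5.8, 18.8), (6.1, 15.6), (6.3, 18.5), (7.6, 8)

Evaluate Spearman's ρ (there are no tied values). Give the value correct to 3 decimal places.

Rank pH: 2, 1, 3, 4, 5
Rank height: 2, 5, 3, 4, 1
d = rank(pH) − rank(height): 0, -4, 0, 0, 4; Σd² = 32
ρ = 1 − 6Σd² / [n(n²−1)] = 1 − 6×32 / (5×24) = 1 − 192/120 ≈ -0.600

-0.600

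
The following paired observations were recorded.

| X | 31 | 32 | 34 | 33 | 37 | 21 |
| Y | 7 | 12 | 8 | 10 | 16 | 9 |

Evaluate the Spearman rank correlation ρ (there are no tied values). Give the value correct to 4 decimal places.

Rank X: 2, 3, 5, 4, 6, 1
Rank Y: 1, 5, 2, 4, 6, 3
d = rank(X) − rank(Y): 1, -2, 3, 0, 0, -2; Σd² = 18
ρ = 1 − 6Σd² / [n(n²−1)] = 1 − 6×18 / (6×35) = 1 − 108/210 ≈ 0.4857

0.4857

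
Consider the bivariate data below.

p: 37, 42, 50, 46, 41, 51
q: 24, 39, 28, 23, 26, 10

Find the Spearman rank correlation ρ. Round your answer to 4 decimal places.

Rank p: 1, 3, 5, 4, 2, 6
Rank q: 3, 6, 5, 2, 4, 1
d = rank(p) − rank(q): -2, -3, 0, 2, -2, 5; Σd² = 46
ρ = 1 − 6Σd² / [n(n²−1)] = 1 − 6×46 / (6×35) = 1 − 276/210 ≈ -0.3143

-0.3143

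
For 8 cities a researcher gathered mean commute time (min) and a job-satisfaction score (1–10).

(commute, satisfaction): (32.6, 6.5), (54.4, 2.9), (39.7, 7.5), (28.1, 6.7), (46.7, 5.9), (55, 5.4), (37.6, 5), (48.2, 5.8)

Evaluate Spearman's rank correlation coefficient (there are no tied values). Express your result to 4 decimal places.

Rank commute: 2, 7, 4, 1, 5, 8, 3, 6
Rank satisfaction: 6, 1, 8, 7, 5, 3, 2, 4
d = rank(commute) − rank(satisfaction): -4, 6, -4, -6, 0, 5, 1, 2; Σd² = 134
ρ = 1 − 6Σd² / [n(n²−1)] = 1 − 6×134 / (8×63) = 1 − 804/504 ≈ -0.5952

-0.5952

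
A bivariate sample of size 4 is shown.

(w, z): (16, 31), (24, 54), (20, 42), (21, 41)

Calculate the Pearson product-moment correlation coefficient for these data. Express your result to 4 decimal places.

0.9750

n = 4, Σw = 81, Σz = 168, Σw² = 1673, Σz² = 7322, Σwz = 3493
nΣwz − ΣwΣz = 13972 − 13608 = 364
nΣw² − (Σw)² = 6692 − 6561 = 131; nΣz² − (Σz)² = 29288 − 28224 = 1064
r = 364 / √(131 × 1064) = 364 / 373.3417 ≈ 0.9750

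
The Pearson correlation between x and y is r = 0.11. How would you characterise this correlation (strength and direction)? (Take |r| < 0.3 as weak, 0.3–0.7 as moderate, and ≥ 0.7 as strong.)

r = 0.11 > 0 so the relationship is positive.
|r| = 0.11, which falls in the weak range.

weak positive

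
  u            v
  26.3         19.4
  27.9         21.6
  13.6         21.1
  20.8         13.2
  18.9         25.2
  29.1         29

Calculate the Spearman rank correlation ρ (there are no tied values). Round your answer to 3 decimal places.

Rank u: 4, 5, 1, 3, 2, 6
Rank v: 2, 4, 3, 1, 5, 6
d = rank(u) − rank(v): 2, 1, -2, 2, -3, 0; Σd² = 22
ρ = 1 − 6Σd² / [n(n²−1)] = 1 − 6×22 / (6×35) = 1 − 132/210 ≈ 0.371

0.371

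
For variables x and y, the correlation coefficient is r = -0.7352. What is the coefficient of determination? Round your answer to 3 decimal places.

r² = (-0.7352)² = 0.541

0.541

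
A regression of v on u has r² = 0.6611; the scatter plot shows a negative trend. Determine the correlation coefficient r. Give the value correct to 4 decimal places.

-0.8131

|r| = √0.6611 = 0.8131
The association is negative, so r = −0.8131.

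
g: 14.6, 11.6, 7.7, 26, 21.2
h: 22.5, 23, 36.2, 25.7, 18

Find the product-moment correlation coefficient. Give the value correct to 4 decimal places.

-0.5495

n = 5, Σg = 81.1, Σh = 125.4, Σg² = 1532.45, Σh² = 3330.18, Σgh = 1923.84
nΣgh − ΣgΣh = 9619.2 − 10169.94 = -550.74
nΣg² − (Σg)² = 7662.25 − 6577.21 = 1085.04; nΣh² − (Σh)² = 16650.9 − 15725.16 = 925.74
r = -550.74 / √(1085.04 × 925.74) = -550.74 / 1002.2300 ≈ -0.5495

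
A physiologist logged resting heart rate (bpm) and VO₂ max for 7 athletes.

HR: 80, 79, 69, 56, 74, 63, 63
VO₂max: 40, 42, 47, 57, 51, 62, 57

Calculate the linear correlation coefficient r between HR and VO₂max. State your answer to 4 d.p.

-0.8739

n = 7, Σx = 484, Σy = 356, Σx² = 33952, Σy² = 18516, Σxy = 24224
nΣxy − ΣxΣy = 169568 − 172304 = -2736
nΣx² − (Σx)² = 237664 − 234256 = 3408; nΣy² − (Σy)² = 129612 − 126736 = 2876
r = -2736 / √(3408 × 2876) = -2736 / 3130.7200 ≈ -0.8739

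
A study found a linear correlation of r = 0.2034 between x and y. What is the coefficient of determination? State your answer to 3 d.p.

r² = (0.2034)² = 0.041

0.041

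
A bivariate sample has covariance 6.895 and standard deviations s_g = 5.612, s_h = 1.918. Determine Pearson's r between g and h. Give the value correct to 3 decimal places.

0.641

r = Cov(g,h) / (s_g · s_h) = 6.895 / (5.612 × 1.918)
  = 6.895 / 10.7638 ≈ 0.641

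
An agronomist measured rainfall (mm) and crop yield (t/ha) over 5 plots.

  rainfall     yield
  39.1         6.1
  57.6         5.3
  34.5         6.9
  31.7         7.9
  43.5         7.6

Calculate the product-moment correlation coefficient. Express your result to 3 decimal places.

n = 5, Σx = 206.4, Σy = 33.8, Σx² = 8933.96, Σy² = 233.08, Σxy = 1362.87
nΣxy − ΣxΣy = 6814.35 − 6976.32 = -161.97
nΣx² − (Σx)² = 44669.8 − 42600.96 = 2068.84; nΣy² − (Σy)² = 1165.4 − 1142.44 = 22.96
r = -161.97 / √(2068.84 × 22.96) = -161.97 / 217.9462 ≈ -0.743

-0.743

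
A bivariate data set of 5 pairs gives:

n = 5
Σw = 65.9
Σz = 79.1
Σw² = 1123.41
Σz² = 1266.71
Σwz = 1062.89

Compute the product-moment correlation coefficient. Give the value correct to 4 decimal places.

0.3254

r = (nΣwz − ΣwΣz) / √[(nΣw² − (Σw)²)(nΣz² − (Σz)²)]
Numerator: 5×1062.89 − 65.9×79.1 = 101.76
Denominator: √[(5617.05 − 4342.81)(6333.55 − 6256.81)] = √[1274.24 × 76.74] = 312.7062
r = 101.76 / 312.7062 ≈ 0.3254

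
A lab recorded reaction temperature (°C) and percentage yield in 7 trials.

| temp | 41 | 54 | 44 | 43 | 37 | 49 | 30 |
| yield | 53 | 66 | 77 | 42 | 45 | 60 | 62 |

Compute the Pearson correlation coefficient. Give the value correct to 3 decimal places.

0.270

n = 7, Σx = 298, Σy = 405, Σx² = 13052, Σy² = 24327, Σxy = 17396
nΣxy − ΣxΣy = 121772 − 120690 = 1082
nΣx² − (Σx)² = 91364 − 88804 = 2560; nΣy² − (Σy)² = 170289 − 164025 = 6264
r = 1082 / √(2560 × 6264) = 1082 / 4004.4775 ≈ 0.270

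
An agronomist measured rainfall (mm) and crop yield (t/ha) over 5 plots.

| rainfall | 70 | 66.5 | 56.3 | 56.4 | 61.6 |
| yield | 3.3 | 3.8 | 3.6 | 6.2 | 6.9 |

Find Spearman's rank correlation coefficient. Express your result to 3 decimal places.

Rank rainfall: 5, 4, 1, 2, 3
Rank yield: 1, 3, 2, 4, 5
d = rank(rainfall) − rank(yield): 4, 1, -1, -2, -2; Σd² = 26
ρ = 1 − 6Σd² / [n(n²−1)] = 1 − 6×26 / (5×24) = 1 − 156/120 ≈ -0.300

-0.300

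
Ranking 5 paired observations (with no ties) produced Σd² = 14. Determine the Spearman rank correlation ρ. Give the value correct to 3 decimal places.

0.300

ρ = 1 − 6Σd² / [n(n²−1)] = 1 − 6×14 / (5×24)
  = 1 − 84/120 = 1 − 0.7000 ≈ 0.300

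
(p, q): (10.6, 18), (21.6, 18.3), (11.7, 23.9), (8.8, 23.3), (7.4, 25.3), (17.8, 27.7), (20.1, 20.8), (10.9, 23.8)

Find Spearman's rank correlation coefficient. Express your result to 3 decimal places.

Rank p: 3, 8, 5, 2, 1, 6, 7, 4
Rank q: 1, 2, 6, 4, 7, 8, 3, 5
d = rank(p) − rank(q): 2, 6, -1, -2, -6, -2, 4, -1; Σd² = 102
ρ = 1 − 6Σd² / [n(n²−1)] = 1 − 6×102 / (8×63) = 1 − 612/504 ≈ -0.214

-0.214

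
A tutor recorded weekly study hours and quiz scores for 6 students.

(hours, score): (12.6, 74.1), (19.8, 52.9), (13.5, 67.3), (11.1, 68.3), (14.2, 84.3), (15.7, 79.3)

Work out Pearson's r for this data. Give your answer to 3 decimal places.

n = 6, Σx = 86.9, Σy = 426.2, Σx² = 1304.39, Σy² = 30878.38, Σxy = 6089.83
nΣxy − ΣxΣy = 36538.98 − 37036.78 = -497.8
nΣx² − (Σx)² = 7826.34 − 7551.61 = 274.73; nΣy² − (Σy)² = 185270.28 − 181646.44 = 3623.84
r = -497.8 / √(274.73 × 3623.84) = -497.8 / 997.7863 ≈ -0.499

-0.499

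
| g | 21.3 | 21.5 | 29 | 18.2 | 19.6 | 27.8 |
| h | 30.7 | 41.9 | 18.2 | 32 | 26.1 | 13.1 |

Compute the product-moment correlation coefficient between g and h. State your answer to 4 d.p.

-0.7378

n = 6, Σg = 137.4, Σh = 162, Σg² = 3245.18, Σh² = 4906.16, Σgh = 3540.7
nΣgh − ΣgΣh = 21244.2 − 22258.8 = -1014.6
nΣg² − (Σg)² = 19471.08 − 18878.76 = 592.32; nΣh² − (Σh)² = 29436.96 − 26244 = 3192.96
r = -1014.6 / √(592.32 × 3192.96) = -1014.6 / 1375.2287 ≈ -0.7378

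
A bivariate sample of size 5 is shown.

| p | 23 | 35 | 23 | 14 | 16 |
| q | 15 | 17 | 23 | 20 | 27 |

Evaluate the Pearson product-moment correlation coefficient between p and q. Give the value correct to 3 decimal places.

n = 5, Σp = 111, Σq = 102, Σp² = 2735, Σq² = 2172, Σpq = 2181
nΣpq − ΣpΣq = 10905 − 11322 = -417
nΣp² − (Σp)² = 13675 − 12321 = 1354; nΣq² − (Σq)² = 10860 − 10404 = 456
r = -417 / √(1354 × 456) = -417 / 785.7633 ≈ -0.531

-0.531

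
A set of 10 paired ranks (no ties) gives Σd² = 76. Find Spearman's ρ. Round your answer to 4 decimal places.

0.5394

ρ = 1 − 6Σd² / [n(n²−1)] = 1 − 6×76 / (10×99)
  = 1 − 456/990 = 1 − 0.46061 ≈ 0.5394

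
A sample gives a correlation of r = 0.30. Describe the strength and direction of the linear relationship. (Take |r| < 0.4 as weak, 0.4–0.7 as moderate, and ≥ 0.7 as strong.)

weak positive

r = 0.30 > 0 so the relationship is positive.
|r| = 0.30, which falls in the weak range.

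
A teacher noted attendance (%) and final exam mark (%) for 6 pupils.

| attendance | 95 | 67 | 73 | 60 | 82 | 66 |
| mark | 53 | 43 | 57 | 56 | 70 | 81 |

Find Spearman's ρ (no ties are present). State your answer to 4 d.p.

-0.1429

Rank attendance: 6, 3, 4, 1, 5, 2
Rank mark: 2, 1, 4, 3, 5, 6
d = rank(attendance) − rank(mark): 4, 2, 0, -2, 0, -4; Σd² = 40
ρ = 1 − 6Σd² / [n(n²−1)] = 1 − 6×40 / (6×35) = 1 − 240/210 ≈ -0.1429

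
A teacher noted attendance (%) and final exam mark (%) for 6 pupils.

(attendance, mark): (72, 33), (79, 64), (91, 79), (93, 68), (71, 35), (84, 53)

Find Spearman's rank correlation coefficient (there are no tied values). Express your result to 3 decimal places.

0.829

Rank attendance: 2, 3, 5, 6, 1, 4
Rank mark: 1, 4, 6, 5, 2, 3
d = rank(attendance) − rank(mark): 1, -1, -1, 1, -1, 1; Σd² = 6
ρ = 1 − 6Σd² / [n(n²−1)] = 1 − 6×6 / (6×35) = 1 − 36/210 ≈ 0.829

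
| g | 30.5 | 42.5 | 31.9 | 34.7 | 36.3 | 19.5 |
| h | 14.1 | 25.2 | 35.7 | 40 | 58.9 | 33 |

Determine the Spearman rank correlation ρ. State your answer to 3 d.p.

Rank g: 2, 6, 3, 4, 5, 1
Rank h: 1, 2, 4, 5, 6, 3
d = rank(g) − rank(h): 1, 4, -1, -1, -1, -2; Σd² = 24
ρ = 1 − 6Σd² / [n(n²−1)] = 1 − 6×24 / (6×35) = 1 − 144/210 ≈ 0.314

0.314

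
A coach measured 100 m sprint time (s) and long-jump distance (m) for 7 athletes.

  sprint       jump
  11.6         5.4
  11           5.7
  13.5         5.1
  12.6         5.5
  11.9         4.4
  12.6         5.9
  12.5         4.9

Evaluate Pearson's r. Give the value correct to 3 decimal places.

-0.128

n = 7, Σx = 85.7, Σy = 36.9, Σx² = 1053.19, Σy² = 196.09, Σxy = 451.44
nΣxy − ΣxΣy = 3160.08 − 3162.33 = -2.25
nΣx² − (Σx)² = 7372.33 − 7344.49 = 27.84; nΣy² − (Σy)² = 1372.63 − 1361.61 = 11.02
r = -2.25 / √(27.84 × 11.02) = -2.25 / 17.5156 ≈ -0.128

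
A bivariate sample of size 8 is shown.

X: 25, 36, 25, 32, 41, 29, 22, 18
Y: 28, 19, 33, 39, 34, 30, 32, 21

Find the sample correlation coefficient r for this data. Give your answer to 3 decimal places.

0.217

n = 8, ΣX = 228, ΣY = 236, ΣX² = 6900, ΣY² = 7276, ΣXY = 6803
nΣXY − ΣXΣY = 54424 − 53808 = 616
nΣX² − (ΣX)² = 55200 − 51984 = 3216; nΣY² − (ΣY)² = 58208 − 55696 = 2512
r = 616 / √(3216 × 2512) = 616 / 2842.2864 ≈ 0.217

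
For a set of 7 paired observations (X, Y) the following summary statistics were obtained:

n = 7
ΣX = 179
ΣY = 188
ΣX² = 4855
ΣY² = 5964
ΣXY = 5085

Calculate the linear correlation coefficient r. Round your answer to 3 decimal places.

0.551

r = (nΣXY − ΣXΣY) / √[(nΣX² − (ΣX)²)(nΣY² − (ΣY)²)]
Numerator: 7×5085 − 179×188 = 1943
Denominator: √[(33985 − 32041)(41748 − 35344)] = √[1944 × 6404] = 3528.3673
r = 1943 / 3528.3673 ≈ 0.551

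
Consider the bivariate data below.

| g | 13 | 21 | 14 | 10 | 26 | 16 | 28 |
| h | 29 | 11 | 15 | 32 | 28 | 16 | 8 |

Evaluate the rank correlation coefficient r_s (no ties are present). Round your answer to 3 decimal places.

-0.750

Rank g: 2, 5, 3, 1, 6, 4, 7
Rank h: 6, 2, 3, 7, 5, 4, 1
d = rank(g) − rank(h): -4, 3, 0, -6, 1, 0, 6; Σd² = 98
ρ = 1 − 6Σd² / [n(n²−1)] = 1 − 6×98 / (7×48) = 1 − 588/336 ≈ -0.750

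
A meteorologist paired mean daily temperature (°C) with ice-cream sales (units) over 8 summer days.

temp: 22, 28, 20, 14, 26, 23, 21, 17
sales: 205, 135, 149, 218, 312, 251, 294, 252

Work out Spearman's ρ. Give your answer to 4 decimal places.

-0.0714

Rank temp: 5, 8, 3, 1, 7, 6, 4, 2
Rank sales: 3, 1, 2, 4, 8, 5, 7, 6
d = rank(temp) − rank(sales): 2, 7, 1, -3, -1, 1, -3, -4; Σd² = 90
ρ = 1 − 6Σd² / [n(n²−1)] = 1 − 6×90 / (8×63) = 1 − 540/504 ≈ -0.0714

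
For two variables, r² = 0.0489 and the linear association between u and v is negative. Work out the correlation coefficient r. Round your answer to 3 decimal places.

-0.221

|r| = √0.0489 = 0.221
The association is negative, so r = −0.221.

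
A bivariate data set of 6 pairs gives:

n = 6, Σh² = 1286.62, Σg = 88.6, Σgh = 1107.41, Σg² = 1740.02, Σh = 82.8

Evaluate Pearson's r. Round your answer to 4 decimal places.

r = (nΣgh − ΣgΣh) / √[(nΣg² − (Σg)²)(nΣh² − (Σh)²)]
Numerator: 6×1107.41 − 88.6×82.8 = -691.62
Denominator: √[(10440.12 − 7849.96)(7719.72 − 6855.84)] = √[2590.16 × 863.88] = 1495.8568
r = -691.62 / 1495.8568 ≈ -0.4624

-0.4624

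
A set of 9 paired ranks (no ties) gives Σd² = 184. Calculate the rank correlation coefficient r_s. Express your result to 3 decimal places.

ρ = 1 − 6Σd² / [n(n²−1)] = 1 − 6×184 / (9×80)
  = 1 − 1104/720 = 1 − 1.5333 ≈ -0.533

-0.533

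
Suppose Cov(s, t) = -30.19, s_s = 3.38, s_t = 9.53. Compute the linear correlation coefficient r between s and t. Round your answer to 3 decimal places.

-0.937

r = Cov(s,t) / (s_s · s_t) = -30.19 / (3.38 × 9.53)
  = -30.19 / 32.2114 ≈ -0.937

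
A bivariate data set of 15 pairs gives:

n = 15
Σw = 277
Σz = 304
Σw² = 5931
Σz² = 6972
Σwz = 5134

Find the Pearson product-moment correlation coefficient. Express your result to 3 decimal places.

-0.590

r = (nΣwz − ΣwΣz) / √[(nΣw² − (Σw)²)(nΣz² − (Σz)²)]
Numerator: 15×5134 − 277×304 = -7198
Denominator: √[(88965 − 76729)(104580 − 92416)] = √[12236 × 12164] = 12199.9469
r = -7198 / 12199.9469 ≈ -0.590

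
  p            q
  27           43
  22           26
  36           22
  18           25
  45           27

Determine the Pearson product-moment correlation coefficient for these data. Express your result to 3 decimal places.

-0.119

n = 5, Σp = 148, Σq = 143, Σp² = 4858, Σq² = 4363, Σpq = 4190
nΣpq − ΣpΣq = 20950 − 21164 = -214
nΣp² − (Σp)² = 24290 − 21904 = 2386; nΣq² − (Σq)² = 21815 − 20449 = 1366
r = -214 / √(2386 × 1366) = -214 / 1805.3465 ≈ -0.119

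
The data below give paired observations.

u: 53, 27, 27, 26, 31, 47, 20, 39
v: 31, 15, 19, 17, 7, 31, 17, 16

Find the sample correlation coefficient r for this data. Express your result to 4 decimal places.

n = 8, Σu = 270, Σv = 153, Σu² = 10034, Σv² = 3391, Σuv = 5641
nΣuv − ΣuΣv = 45128 − 41310 = 3818
nΣu² − (Σu)² = 80272 − 72900 = 7372; nΣv² − (Σv)² = 27128 − 23409 = 3719
r = 3818 / √(7372 × 3719) = 3818 / 5236.0737 ≈ 0.7292

0.7292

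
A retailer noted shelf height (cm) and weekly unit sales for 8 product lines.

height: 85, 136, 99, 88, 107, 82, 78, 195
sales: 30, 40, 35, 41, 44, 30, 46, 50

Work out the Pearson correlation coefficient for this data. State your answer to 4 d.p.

n = 8, Σx = 870, Σy = 316, Σx² = 105548, Σy² = 12858, Σxy = 35569
nΣxy − ΣxΣy = 284552 − 274920 = 9632
nΣx² − (Σx)² = 844384 − 756900 = 87484; nΣy² − (Σy)² = 102864 − 99856 = 3008
r = 9632 / √(87484 × 3008) = 9632 / 16221.9565 ≈ 0.5938

0.5938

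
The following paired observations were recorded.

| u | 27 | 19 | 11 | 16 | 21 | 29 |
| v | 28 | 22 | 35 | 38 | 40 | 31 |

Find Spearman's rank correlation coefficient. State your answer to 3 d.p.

Rank u: 5, 3, 1, 2, 4, 6
Rank v: 2, 1, 4, 5, 6, 3
d = rank(u) − rank(v): 3, 2, -3, -3, -2, 3; Σd² = 44
ρ = 1 − 6Σd² / [n(n²−1)] = 1 − 6×44 / (6×35) = 1 − 264/210 ≈ -0.257

-0.257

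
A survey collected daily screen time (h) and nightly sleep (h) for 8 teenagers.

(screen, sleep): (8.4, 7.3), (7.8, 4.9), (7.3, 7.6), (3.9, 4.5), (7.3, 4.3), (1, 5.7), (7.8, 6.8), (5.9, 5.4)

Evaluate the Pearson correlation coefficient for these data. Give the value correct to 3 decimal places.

0.328

n = 8, Σx = 49.4, Σy = 46.5, Σx² = 349.84, Σy² = 281.69, Σxy = 294.56
nΣxy − ΣxΣy = 2356.48 − 2297.1 = 59.38
nΣx² − (Σx)² = 2798.72 − 2440.36 = 358.36; nΣy² − (Σy)² = 2253.52 − 2162.25 = 91.27
r = 59.38 / √(358.36 × 91.27) = 59.38 / 180.8522 ≈ 0.328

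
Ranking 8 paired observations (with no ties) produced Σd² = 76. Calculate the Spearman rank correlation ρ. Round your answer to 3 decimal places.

0.095

ρ = 1 − 6Σd² / [n(n²−1)] = 1 − 6×76 / (8×63)
  = 1 − 456/504 = 1 − 0.9048 ≈ 0.095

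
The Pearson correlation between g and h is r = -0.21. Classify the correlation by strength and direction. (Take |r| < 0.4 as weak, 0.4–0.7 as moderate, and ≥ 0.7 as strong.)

weak negative

r = -0.21 < 0 so the relationship is negative.
|r| = 0.21, which falls in the weak range.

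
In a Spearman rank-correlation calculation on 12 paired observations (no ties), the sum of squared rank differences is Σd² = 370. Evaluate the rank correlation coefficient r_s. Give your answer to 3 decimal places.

ρ = 1 − 6Σd² / [n(n²−1)] = 1 − 6×370 / (12×143)
  = 1 − 2220/1716 = 1 − 1.2937 ≈ -0.294

-0.294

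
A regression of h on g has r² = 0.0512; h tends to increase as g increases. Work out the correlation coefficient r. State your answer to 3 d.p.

|r| = √0.0512 = 0.226
The association is positive, so r = 0.226.

0.226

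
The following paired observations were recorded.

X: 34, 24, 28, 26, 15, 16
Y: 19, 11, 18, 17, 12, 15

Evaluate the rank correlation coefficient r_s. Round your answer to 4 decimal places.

0.8286

Rank X: 6, 3, 5, 4, 1, 2
Rank Y: 6, 1, 5, 4, 2, 3
d = rank(X) − rank(Y): 0, 2, 0, 0, -1, -1; Σd² = 6
ρ = 1 − 6Σd² / [n(n²−1)] = 1 − 6×6 / (6×35) = 1 − 36/210 ≈ 0.8286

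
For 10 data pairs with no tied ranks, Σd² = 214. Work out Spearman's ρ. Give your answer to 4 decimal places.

ρ = 1 − 6Σd² / [n(n²−1)] = 1 − 6×214 / (10×99)
  = 1 − 1284/990 = 1 − 1.29697 ≈ -0.2970

-0.2970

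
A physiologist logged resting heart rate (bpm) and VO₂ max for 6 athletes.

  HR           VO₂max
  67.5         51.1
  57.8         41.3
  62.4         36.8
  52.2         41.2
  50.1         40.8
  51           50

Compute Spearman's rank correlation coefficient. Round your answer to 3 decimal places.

Rank HR: 6, 4, 5, 3, 1, 2
Rank VO₂max: 6, 4, 1, 3, 2, 5
d = rank(HR) − rank(VO₂max): 0, 0, 4, 0, -1, -3; Σd² = 26
ρ = 1 − 6Σd² / [n(n²−1)] = 1 − 6×26 / (6×35) = 1 − 156/210 ≈ 0.257

0.257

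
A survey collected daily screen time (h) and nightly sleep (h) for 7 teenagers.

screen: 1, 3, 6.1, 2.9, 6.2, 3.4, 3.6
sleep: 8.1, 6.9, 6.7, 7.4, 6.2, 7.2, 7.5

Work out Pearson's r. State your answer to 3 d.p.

-0.895

n = 7, Σx = 26.2, Σy = 50, Σx² = 118.58, Σy² = 359.4, Σxy = 181.05
nΣxy − ΣxΣy = 1267.35 − 1310 = -42.65
nΣx² − (Σx)² = 830.06 − 686.44 = 143.62; nΣy² − (Σy)² = 2515.8 − 2500 = 15.8
r = -42.65 / √(143.62 × 15.8) = -42.65 / 47.6361 ≈ -0.895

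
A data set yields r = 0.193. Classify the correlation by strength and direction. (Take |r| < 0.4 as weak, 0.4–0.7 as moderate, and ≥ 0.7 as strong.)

weak positive

r = 0.193 > 0 so the relationship is positive.
|r| = 0.193, which falls in the weak range.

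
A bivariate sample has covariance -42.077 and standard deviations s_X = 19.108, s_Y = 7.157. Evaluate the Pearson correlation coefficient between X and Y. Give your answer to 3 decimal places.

-0.308

r = Cov(X,Y) / (s_X · s_Y) = -42.077 / (19.108 × 7.157)
  = -42.077 / 136.7560 ≈ -0.308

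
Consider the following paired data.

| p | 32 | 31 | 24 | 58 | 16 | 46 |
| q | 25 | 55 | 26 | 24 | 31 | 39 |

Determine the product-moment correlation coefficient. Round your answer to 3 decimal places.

n = 6, Σp = 207, Σq = 200, Σp² = 8297, Σq² = 7384, Σpq = 6811
nΣpq − ΣpΣq = 40866 − 41400 = -534
nΣp² − (Σp)² = 49782 − 42849 = 6933; nΣq² − (Σq)² = 44304 − 40000 = 4304
r = -534 / √(6933 × 4304) = -534 / 5462.5664 ≈ -0.098

-0.098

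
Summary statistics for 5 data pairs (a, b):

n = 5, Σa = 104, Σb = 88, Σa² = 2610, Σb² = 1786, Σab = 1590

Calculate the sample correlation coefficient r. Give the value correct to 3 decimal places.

r = (nΣab − ΣaΣb) / √[(nΣa² − (Σa)²)(nΣb² − (Σb)²)]
Numerator: 5×1590 − 104×88 = -1202
Denominator: √[(13050 − 10816)(8930 − 7744)] = √[2234 × 1186] = 1627.7359
r = -1202 / 1627.7359 ≈ -0.738

-0.738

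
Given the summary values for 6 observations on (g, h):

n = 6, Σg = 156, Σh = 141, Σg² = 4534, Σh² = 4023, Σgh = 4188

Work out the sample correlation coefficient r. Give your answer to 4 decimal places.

r = (nΣgh − ΣgΣh) / √[(nΣg² − (Σg)²)(nΣh² − (Σh)²)]
Numerator: 6×4188 − 156×141 = 3132
Denominator: √[(27204 − 24336)(24138 − 19881)] = √[2868 × 4257] = 3494.1488
r = 3132 / 3494.1488 ≈ 0.8964

0.8964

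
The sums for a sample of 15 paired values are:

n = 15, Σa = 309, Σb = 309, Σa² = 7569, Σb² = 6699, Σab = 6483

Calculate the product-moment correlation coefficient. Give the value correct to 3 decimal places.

0.186

r = (nΣab − ΣaΣb) / √[(nΣa² − (Σa)²)(nΣb² − (Σb)²)]
Numerator: 15×6483 − 309×309 = 1764
Denominator: √[(113535 − 95481)(100485 − 95481)] = √[18054 × 5004] = 9504.8522
r = 1764 / 9504.8522 ≈ 0.186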